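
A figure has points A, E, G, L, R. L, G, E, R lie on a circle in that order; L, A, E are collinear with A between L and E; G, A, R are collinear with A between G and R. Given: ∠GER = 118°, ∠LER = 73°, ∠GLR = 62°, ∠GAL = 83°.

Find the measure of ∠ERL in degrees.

∠ERL = 69°

1. ∠LGR = 73°  [same arc LR]
2. ∠GRL = 45°  [△LGR]
3. ∠ELG = 24°  [△LAG]
4. ∠GEL = 45°  [same arc LG]
5. ∠EGL = 111°  [△LGE]
6. ∠ERL = 69°  [cyclic LGER, opposite ∠G+∠R]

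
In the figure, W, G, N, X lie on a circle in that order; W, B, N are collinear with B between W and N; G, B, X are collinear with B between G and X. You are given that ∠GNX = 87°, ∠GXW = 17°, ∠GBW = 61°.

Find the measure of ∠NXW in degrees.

∠NXW = 66°

1. ∠GWX = 93°  [cyclic WGNX, opposite ∠W+∠N]
2. ∠GNW = 17°  [same arc WG]
3. ∠WGX = 70°  [△WGX]
4. ∠GWN = 49°  [△WBG]
5. ∠NGW = 114°  [△WGN]
6. ∠NXW = 66°  [cyclic WGNX, opposite ∠G+∠X]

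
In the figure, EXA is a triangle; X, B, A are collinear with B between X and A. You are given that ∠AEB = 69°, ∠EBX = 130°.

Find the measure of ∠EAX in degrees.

1. ∠ABE = 50°  [linear pair at B on XA]
2. ∠BAE = 61°  [△EBA]
3. ∠EAX = 61°  [B on ray AX]

∠EAX = 61°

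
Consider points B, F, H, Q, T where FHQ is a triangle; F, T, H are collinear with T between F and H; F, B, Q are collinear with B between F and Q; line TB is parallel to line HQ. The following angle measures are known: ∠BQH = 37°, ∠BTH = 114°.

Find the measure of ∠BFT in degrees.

∠BFT = 77°

1. ∠FQH = 37°  [B on ray QF]
2. ∠BTF = 66°  [linear pair at T on FH]
3. ∠FBT = 37°  [TB∥HQ, corresponding at B]
4. ∠BFT = 77°  [△FTB]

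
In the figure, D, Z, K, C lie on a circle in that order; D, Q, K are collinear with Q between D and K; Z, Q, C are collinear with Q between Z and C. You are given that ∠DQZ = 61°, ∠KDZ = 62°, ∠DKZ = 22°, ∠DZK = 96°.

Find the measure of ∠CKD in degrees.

∠CKD = 57°

1. ∠CQK = 61°  [vertical angles at Q]
2. ∠KCZ = 62°  [same arc ZK]
3. ∠CKD = 57°  [△KQC]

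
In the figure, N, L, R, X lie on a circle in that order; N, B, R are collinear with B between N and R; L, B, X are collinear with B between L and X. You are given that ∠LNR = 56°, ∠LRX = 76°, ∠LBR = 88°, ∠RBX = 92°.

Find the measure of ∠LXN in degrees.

∠LXN = 44°

1. ∠LXR = 56°  [same arc LR]
2. ∠RLX = 48°  [△LRX]
3. ∠NBX = 88°  [vertical angles at B]
4. ∠RNX = 48°  [same arc RX]
5. ∠LXN = 44°  [△NBX]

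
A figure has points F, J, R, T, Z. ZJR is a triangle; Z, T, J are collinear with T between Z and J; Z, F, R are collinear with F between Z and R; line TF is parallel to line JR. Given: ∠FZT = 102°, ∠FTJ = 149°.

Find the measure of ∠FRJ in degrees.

1. ∠FTZ = 31°  [linear pair at T on ZJ]
2. ∠TFZ = 47°  [△ZTF]
3. ∠RFT = 133°  [linear pair at F on ZR]
4. ∠FRJ = 47°  [TF∥JR, co-interior at R–F]

∠FRJ = 47°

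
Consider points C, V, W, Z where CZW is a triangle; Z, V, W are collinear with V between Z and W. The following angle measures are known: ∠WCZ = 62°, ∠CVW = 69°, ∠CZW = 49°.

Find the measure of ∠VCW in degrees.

∠VCW = 42°

1. ∠CWZ = 69°  [△CZW]
2. ∠CWV = 69°  [V on ray WZ]
3. ∠VCW = 42°  [△CVW]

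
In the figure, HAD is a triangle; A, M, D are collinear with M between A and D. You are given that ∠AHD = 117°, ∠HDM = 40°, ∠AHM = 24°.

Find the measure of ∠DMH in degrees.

∠DMH = 47°

1. ∠ADH = 40°  [M on ray DA]
2. ∠DAH = 23°  [△HAD]
3. ∠HAM = 23°  [M on ray AD]
4. ∠AMH = 133°  [△HAM]
5. ∠DMH = 47°  [linear pair at M on AD]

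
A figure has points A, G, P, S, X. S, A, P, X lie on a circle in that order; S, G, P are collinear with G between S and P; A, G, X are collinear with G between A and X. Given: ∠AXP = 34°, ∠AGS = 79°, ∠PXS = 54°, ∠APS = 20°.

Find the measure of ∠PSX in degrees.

∠PSX = 59°

1. ∠PGX = 79°  [vertical angles at G]
2. ∠AXS = 20°  [same arc SA]
3. ∠SGX = 101°  [linear pair at G on SP]
4. ∠PSX = 59°  [△SGX]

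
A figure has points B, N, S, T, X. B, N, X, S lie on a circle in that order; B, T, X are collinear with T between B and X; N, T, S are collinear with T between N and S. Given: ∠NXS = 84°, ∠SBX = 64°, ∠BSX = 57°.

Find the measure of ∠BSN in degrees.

1. ∠NBS = 96°  [cyclic BNXS, opposite ∠B+∠X]
2. ∠BXS = 59°  [△BXS]
3. ∠BNS = 59°  [same arc BS]
4. ∠BSN = 25°  [△BNS]

∠BSN = 25°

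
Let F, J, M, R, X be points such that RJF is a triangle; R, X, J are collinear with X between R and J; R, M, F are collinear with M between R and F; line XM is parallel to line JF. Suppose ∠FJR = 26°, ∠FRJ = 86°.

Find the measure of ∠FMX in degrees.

∠FMX = 112°

1. ∠JFR = 68°  [△RJF]
2. ∠RMX = 68°  [XM∥JF, corresponding at M]
3. ∠FMX = 112°  [linear pair at M on RF]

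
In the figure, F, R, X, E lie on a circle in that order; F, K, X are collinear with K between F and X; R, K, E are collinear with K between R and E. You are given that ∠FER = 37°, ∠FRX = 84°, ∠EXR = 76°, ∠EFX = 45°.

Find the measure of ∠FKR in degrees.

∠FKR = 82°

1. ∠FXR = 37°  [same arc FR]
2. ∠ERX = 45°  [same arc XE]
3. ∠RKX = 98°  [△RKX]
4. ∠FKR = 82°  [linear pair at K on FX]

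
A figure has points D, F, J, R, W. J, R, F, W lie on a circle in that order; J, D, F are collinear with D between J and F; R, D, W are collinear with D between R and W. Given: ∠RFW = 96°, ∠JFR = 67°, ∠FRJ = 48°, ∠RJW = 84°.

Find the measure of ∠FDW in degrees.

∠FDW = 86°

1. ∠JWR = 67°  [same arc JR]
2. ∠FJR = 65°  [△JRF]
3. ∠JRW = 29°  [△JRW]
4. ∠FWR = 65°  [same arc RF]
5. ∠JFW = 29°  [same arc JW]
6. ∠FDW = 86°  [△FDW]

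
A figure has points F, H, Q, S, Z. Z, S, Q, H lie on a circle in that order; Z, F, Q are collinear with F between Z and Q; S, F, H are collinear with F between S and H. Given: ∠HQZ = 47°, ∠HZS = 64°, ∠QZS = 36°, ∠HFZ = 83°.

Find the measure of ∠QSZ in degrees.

1. ∠HSZ = 47°  [same arc ZH]
2. ∠SHZ = 69°  [△ZSH]
3. ∠SQZ = 69°  [same arc ZS]
4. ∠QSZ = 75°  [△ZSQ]

∠QSZ = 75°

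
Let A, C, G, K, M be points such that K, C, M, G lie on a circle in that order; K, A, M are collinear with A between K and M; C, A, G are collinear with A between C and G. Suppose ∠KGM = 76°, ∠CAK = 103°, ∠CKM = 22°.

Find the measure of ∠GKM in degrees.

1. ∠KCM = 104°  [cyclic KCMG, opposite ∠C+∠G]
2. ∠GAM = 103°  [vertical angles at A]
3. ∠CMK = 54°  [△KCM]
4. ∠GAK = 77°  [linear pair at A on KM]
5. ∠CGK = 54°  [same arc KC]
6. ∠GKM = 49°  [△KAG]

∠GKM = 49°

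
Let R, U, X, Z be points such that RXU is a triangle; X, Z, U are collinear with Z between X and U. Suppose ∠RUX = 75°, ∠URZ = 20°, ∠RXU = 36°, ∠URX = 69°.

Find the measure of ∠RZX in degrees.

∠RZX = 95°

1. ∠RUZ = 75°  [Z on ray UX]
2. ∠RZU = 85°  [△RZU]
3. ∠RZX = 95°  [linear pair at Z on XU]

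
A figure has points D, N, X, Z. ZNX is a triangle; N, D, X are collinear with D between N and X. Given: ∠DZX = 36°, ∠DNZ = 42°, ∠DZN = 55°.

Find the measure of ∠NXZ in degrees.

∠NXZ = 47°

1. ∠NDZ = 83°  [△ZND]
2. ∠XDZ = 97°  [linear pair at D on NX]
3. ∠DXZ = 47°  [△ZDX]
4. ∠NXZ = 47°  [D on ray XN]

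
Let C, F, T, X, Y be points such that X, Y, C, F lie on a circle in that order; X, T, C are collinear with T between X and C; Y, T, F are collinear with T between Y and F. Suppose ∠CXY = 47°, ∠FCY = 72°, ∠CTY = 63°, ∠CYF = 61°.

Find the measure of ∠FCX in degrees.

1. ∠CFY = 47°  [same arc YC]
2. ∠FTX = 63°  [vertical angles at T]
3. ∠CTF = 117°  [linear pair at T on XC]
4. ∠FCX = 16°  [△CTF]

∠FCX = 16°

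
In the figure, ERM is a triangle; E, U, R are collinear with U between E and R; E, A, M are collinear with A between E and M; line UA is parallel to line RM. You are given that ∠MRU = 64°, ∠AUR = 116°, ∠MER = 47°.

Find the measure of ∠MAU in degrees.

∠MAU = 111°

1. ∠AUE = 64°  [linear pair at U on ER]
2. ∠AEU = 47°  [U on ER, A on EM]
3. ∠EAU = 69°  [△EUA]
4. ∠MAU = 111°  [linear pair at A on EM]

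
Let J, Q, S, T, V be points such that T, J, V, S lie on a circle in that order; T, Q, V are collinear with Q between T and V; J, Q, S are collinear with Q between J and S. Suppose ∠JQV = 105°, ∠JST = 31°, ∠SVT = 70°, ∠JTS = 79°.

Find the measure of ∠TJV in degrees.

∠TJV = 114°

1. ∠JQT = 75°  [linear pair at Q on TV]
2. ∠JVT = 31°  [same arc TJ]
3. ∠SJT = 70°  [△TJS]
4. ∠JTV = 35°  [△TQJ]
5. ∠TJV = 114°  [△TJV]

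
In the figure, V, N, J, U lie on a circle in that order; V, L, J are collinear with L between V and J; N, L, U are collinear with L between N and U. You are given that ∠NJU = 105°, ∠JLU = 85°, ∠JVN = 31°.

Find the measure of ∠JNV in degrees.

1. ∠NVU = 75°  [cyclic VNJU, opposite ∠V+∠J]
2. ∠NLV = 85°  [vertical angles at L]
3. ∠UNV = 64°  [△VLN]
4. ∠NUV = 41°  [△VNU]
5. ∠NJV = 41°  [same arc VN]
6. ∠JNV = 108°  [△VNJ]

∠JNV = 108°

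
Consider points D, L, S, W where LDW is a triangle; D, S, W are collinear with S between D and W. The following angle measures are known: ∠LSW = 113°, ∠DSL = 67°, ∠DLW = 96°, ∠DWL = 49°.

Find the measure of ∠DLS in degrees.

1. ∠LDW = 35°  [△LDW]
2. ∠LDS = 35°  [S on ray DW]
3. ∠DLS = 78°  [△LDS]

∠DLS = 78°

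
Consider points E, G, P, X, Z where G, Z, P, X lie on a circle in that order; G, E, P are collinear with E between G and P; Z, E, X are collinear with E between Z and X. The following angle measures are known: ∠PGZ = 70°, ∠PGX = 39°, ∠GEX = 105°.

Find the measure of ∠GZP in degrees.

1. ∠PZX = 39°  [same arc PX]
2. ∠PEZ = 105°  [vertical angles at E]
3. ∠GPZ = 36°  [△ZEP]
4. ∠GZP = 74°  [△GZP]

∠GZP = 74°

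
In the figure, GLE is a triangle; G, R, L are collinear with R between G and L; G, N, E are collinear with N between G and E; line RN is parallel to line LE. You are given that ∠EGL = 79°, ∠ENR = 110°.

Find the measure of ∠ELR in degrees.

∠ELR = 31°

1. ∠NGR = 79°  [R on GL, N on GE]
2. ∠GNR = 70°  [linear pair at N on GE]
3. ∠GRN = 31°  [△GRN]
4. ∠LRN = 149°  [linear pair at R on GL]
5. ∠ELR = 31°  [RN∥LE, co-interior at L–R]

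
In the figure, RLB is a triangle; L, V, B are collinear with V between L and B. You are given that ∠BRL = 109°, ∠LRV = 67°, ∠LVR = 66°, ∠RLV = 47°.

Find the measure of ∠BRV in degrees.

∠BRV = 42°

1. ∠BVR = 114°  [linear pair at V on LB]
2. ∠BLR = 47°  [V on ray LB]
3. ∠LBR = 24°  [△RLB]
4. ∠RBV = 24°  [V on ray BL]
5. ∠BRV = 42°  [△RVB]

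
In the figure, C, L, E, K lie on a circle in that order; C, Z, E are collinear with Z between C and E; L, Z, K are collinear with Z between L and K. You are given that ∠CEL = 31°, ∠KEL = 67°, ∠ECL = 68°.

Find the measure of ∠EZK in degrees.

1. ∠CKL = 31°  [same arc CL]
2. ∠KCL = 113°  [cyclic CLEK, opposite ∠C+∠E]
3. ∠EKL = 68°  [same arc LE]
4. ∠CLK = 36°  [△CLK]
5. ∠CEK = 36°  [same arc CK]
6. ∠EZK = 76°  [△EZK]

∠EZK = 76°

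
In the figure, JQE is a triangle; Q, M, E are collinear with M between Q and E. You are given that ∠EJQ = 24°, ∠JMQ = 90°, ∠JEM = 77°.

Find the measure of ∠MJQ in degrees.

1. ∠JEQ = 77°  [M on ray EQ]
2. ∠EQJ = 79°  [△JQE]
3. ∠JQM = 79°  [M on ray QE]
4. ∠MJQ = 11°  [△JQM]

∠MJQ = 11°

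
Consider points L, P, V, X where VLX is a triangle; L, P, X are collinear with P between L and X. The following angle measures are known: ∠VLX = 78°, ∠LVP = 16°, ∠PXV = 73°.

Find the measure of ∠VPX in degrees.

∠VPX = 94°

1. ∠PLV = 78°  [P on ray LX]
2. ∠LPV = 86°  [△VLP]
3. ∠VPX = 94°  [linear pair at P on LX]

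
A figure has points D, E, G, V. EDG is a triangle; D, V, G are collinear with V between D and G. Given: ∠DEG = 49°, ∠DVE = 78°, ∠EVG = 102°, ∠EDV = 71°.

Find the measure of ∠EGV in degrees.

1. ∠EDG = 71°  [V on ray DG]
2. ∠DGE = 60°  [△EDG]
3. ∠EGV = 60°  [V on ray GD]

∠EGV = 60°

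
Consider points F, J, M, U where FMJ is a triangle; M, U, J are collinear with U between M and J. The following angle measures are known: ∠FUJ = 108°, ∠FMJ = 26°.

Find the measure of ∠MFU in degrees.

∠MFU = 82°

1. ∠FUM = 72°  [linear pair at U on MJ]
2. ∠FMU = 26°  [U on ray MJ]
3. ∠MFU = 82°  [△FMU]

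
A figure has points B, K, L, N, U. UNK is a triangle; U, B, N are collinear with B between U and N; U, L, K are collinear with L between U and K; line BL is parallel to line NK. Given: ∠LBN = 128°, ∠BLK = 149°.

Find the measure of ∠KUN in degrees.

∠KUN = 97°

1. ∠LBU = 52°  [linear pair at B on UN]
2. ∠BLU = 31°  [linear pair at L on UK]
3. ∠BUL = 97°  [△UBL]
4. ∠KUN = 97°  [B on UN, L on UK]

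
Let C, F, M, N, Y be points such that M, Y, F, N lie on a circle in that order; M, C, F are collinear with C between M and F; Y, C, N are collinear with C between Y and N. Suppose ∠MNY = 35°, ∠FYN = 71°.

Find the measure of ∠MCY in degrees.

1. ∠MFY = 35°  [same arc MY]
2. ∠FCY = 74°  [△YCF]
3. ∠MCY = 106°  [linear pair at C on MF]

∠MCY = 106°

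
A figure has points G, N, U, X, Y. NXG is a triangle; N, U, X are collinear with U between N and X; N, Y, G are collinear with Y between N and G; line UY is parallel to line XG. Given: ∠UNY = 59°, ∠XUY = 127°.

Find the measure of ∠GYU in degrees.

∠GYU = 112°

1. ∠NUY = 53°  [linear pair at U on NX]
2. ∠NYU = 68°  [△NUY]
3. ∠GYU = 112°  [linear pair at Y on NG]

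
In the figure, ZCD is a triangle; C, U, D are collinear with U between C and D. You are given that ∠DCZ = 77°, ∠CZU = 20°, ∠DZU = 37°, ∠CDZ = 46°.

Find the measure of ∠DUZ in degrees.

1. ∠UCZ = 77°  [U on ray CD]
2. ∠CUZ = 83°  [△ZCU]
3. ∠DUZ = 97°  [linear pair at U on CD]

∠DUZ = 97°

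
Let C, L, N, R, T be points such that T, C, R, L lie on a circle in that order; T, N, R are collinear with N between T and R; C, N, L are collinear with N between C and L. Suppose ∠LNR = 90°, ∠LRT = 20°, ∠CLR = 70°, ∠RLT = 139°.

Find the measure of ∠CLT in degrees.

∠CLT = 69°

1. ∠LNT = 90°  [linear pair at N on TR]
2. ∠LTR = 21°  [△TRL]
3. ∠CLT = 69°  [△TNL]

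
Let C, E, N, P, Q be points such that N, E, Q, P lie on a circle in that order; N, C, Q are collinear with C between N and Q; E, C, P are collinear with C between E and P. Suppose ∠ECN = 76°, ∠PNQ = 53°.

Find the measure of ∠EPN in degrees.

1. ∠PCQ = 76°  [vertical angles at C]
2. ∠NCP = 104°  [linear pair at C on NQ]
3. ∠EPN = 23°  [△NCP]

∠EPN = 23°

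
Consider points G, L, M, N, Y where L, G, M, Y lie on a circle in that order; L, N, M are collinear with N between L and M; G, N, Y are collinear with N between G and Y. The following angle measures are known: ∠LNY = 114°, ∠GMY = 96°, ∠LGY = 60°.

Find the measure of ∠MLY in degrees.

1. ∠GLY = 84°  [cyclic LGMY, opposite ∠L+∠M]
2. ∠GYL = 36°  [△LGY]
3. ∠MLY = 30°  [△LNY]

∠MLY = 30°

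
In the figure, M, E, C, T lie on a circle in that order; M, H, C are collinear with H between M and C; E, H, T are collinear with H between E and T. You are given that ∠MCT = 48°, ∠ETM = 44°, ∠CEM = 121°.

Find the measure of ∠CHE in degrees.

1. ∠MET = 48°  [same arc MT]
2. ∠ECM = 44°  [same arc ME]
3. ∠CME = 15°  [△MEC]
4. ∠EHM = 117°  [△MHE]
5. ∠CHE = 63°  [linear pair at H on MC]

∠CHE = 63°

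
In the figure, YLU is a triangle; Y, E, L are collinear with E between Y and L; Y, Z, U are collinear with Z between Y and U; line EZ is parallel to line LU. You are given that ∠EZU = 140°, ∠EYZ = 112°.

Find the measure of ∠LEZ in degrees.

∠LEZ = 152°

1. ∠EZY = 40°  [linear pair at Z on YU]
2. ∠YEZ = 28°  [△YEZ]
3. ∠LEZ = 152°  [linear pair at E on YL]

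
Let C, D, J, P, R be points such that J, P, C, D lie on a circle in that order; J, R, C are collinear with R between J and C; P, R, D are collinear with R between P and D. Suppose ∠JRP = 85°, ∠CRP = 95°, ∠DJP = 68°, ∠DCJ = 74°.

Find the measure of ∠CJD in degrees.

1. ∠CRD = 85°  [vertical angles at R]
2. ∠DCP = 112°  [cyclic JPCD, opposite ∠J+∠C]
3. ∠CDP = 21°  [△CRD]
4. ∠CPD = 47°  [△PCD]
5. ∠CJD = 47°  [same arc CD]

∠CJD = 47°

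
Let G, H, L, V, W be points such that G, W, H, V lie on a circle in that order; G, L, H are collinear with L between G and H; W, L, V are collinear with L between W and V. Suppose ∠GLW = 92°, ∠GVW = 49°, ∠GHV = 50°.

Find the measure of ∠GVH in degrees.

∠GVH = 87°

1. ∠HLV = 92°  [vertical angles at L]
2. ∠GLV = 88°  [linear pair at L on GH]
3. ∠HGV = 43°  [△GLV]
4. ∠GVH = 87°  [△GHV]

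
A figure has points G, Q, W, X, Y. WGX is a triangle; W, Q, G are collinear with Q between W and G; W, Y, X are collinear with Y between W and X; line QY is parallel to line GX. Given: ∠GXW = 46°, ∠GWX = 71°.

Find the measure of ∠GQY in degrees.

∠GQY = 117°

1. ∠WGX = 63°  [△WGX]
2. ∠WQY = 63°  [QY∥GX, corresponding at Q]
3. ∠GQY = 117°  [linear pair at Q on WG]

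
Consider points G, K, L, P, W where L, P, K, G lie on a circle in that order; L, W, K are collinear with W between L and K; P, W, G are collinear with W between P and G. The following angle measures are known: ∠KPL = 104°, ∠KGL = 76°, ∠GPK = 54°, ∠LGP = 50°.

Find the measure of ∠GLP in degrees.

1. ∠GLK = 54°  [same arc KG]
2. ∠GKL = 50°  [△LKG]
3. ∠GPL = 50°  [same arc LG]
4. ∠GLP = 80°  [△LPG]

∠GLP = 80°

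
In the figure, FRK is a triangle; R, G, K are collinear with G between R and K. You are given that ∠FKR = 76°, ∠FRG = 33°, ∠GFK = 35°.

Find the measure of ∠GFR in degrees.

1. ∠FKG = 76°  [G on ray KR]
2. ∠FGK = 69°  [△FGK]
3. ∠FGR = 111°  [linear pair at G on RK]
4. ∠GFR = 36°  [△FRG]

∠GFR = 36°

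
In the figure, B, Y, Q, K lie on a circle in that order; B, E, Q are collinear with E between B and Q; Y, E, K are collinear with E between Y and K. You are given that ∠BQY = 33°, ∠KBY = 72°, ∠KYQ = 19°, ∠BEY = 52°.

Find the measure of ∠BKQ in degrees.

∠BKQ = 86°

1. ∠BKY = 33°  [same arc BY]
2. ∠BYK = 75°  [△BYK]
3. ∠KBQ = 19°  [same arc QK]
4. ∠BQK = 75°  [same arc BK]
5. ∠BKQ = 86°  [△BQK]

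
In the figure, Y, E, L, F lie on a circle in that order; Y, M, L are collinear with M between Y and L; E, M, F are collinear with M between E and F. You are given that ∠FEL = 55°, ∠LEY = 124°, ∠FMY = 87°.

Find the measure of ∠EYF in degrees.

1. ∠FYL = 55°  [same arc LF]
2. ∠LFY = 56°  [cyclic YELF, opposite ∠E+∠F]
3. ∠EFY = 38°  [△YMF]
4. ∠FLY = 69°  [△YLF]
5. ∠FEY = 69°  [same arc YF]
6. ∠EYF = 73°  [△YEF]

∠EYF = 73°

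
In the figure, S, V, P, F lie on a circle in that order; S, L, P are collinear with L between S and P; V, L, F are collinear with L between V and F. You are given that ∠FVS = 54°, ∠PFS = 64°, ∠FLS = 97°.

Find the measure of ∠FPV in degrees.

1. ∠FPS = 54°  [same arc SF]
2. ∠FSP = 62°  [△SPF]
3. ∠FLP = 83°  [linear pair at L on SP]
4. ∠PFV = 43°  [△PLF]
5. ∠FVP = 62°  [same arc PF]
6. ∠FPV = 75°  [△VPF]

∠FPV = 75°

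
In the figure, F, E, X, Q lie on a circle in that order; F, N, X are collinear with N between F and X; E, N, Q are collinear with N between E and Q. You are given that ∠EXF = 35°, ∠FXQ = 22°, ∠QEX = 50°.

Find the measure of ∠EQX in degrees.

1. ∠ENX = 95°  [△ENX]
2. ∠FEQ = 22°  [same arc FQ]
3. ∠ENF = 85°  [linear pair at N on FX]
4. ∠EFX = 73°  [△FNE]
5. ∠EQX = 73°  [same arc EX]

∠EQX = 73°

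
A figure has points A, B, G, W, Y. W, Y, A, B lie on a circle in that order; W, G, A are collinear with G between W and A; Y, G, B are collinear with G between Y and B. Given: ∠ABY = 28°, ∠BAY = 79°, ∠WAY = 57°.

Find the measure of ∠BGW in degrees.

∠BGW = 50°

1. ∠AYB = 73°  [△YAB]
2. ∠WBY = 57°  [same arc WY]
3. ∠AWB = 73°  [same arc AB]
4. ∠BGW = 50°  [△WGB]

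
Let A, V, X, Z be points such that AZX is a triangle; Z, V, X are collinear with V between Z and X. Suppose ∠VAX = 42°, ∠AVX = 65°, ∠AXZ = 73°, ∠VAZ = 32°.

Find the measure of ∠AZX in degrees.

1. ∠AVZ = 115°  [linear pair at V on ZX]
2. ∠AZV = 33°  [△AZV]
3. ∠AZX = 33°  [V on ray ZX]

∠AZX = 33°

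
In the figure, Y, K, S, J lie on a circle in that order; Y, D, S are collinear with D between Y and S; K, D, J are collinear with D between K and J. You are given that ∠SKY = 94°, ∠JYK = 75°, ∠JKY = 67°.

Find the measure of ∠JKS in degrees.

1. ∠SJY = 86°  [cyclic YKSJ, opposite ∠K+∠J]
2. ∠JSY = 67°  [same arc YJ]
3. ∠JYS = 27°  [△YSJ]
4. ∠JKS = 27°  [same arc SJ]

∠JKS = 27°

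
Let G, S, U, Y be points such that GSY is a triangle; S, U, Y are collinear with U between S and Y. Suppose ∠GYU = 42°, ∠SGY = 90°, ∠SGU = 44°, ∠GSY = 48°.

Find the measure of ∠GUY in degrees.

1. ∠GSU = 48°  [U on ray SY]
2. ∠GUS = 88°  [△GSU]
3. ∠GUY = 92°  [linear pair at U on SY]

∠GUY = 92°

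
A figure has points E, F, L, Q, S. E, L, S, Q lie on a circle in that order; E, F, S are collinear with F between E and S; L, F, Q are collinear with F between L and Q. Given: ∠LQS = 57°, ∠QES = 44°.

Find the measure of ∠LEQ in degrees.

∠LEQ = 101°

1. ∠QLS = 44°  [same arc SQ]
2. ∠LSQ = 79°  [△LSQ]
3. ∠LEQ = 101°  [cyclic ELSQ, opposite ∠E+∠S]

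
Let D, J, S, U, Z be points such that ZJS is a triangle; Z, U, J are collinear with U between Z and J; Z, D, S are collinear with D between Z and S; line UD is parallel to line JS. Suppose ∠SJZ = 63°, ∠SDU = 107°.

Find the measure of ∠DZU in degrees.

∠DZU = 44°

1. ∠DUZ = 63°  [UD∥JS, corresponding at U]
2. ∠UDZ = 73°  [linear pair at D on ZS]
3. ∠DZU = 44°  [△ZUD]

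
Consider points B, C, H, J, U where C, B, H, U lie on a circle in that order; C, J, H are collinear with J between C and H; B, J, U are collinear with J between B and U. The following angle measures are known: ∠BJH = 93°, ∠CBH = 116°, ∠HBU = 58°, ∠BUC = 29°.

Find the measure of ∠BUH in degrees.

1. ∠BHC = 29°  [△BJH]
2. ∠BCH = 35°  [△CBH]
3. ∠BUH = 35°  [same arc BH]

∠BUH = 35°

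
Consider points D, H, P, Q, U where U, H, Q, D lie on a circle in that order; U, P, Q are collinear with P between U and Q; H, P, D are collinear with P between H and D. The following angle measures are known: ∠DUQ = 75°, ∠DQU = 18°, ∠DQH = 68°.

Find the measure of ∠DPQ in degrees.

1. ∠DHQ = 75°  [same arc QD]
2. ∠HDQ = 37°  [△HQD]
3. ∠DPQ = 125°  [△QPD]

∠DPQ = 125°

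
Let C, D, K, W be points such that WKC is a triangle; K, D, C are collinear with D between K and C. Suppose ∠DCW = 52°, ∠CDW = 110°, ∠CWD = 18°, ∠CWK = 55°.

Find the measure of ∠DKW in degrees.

1. ∠KCW = 52°  [D on ray CK]
2. ∠CKW = 73°  [△WKC]
3. ∠DKW = 73°  [D on ray KC]

∠DKW = 73°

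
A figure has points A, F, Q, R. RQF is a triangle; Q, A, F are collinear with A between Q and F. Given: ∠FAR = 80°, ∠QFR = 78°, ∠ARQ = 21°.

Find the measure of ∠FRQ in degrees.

1. ∠QAR = 100°  [linear pair at A on QF]
2. ∠AQR = 59°  [△RQA]
3. ∠FQR = 59°  [A on ray QF]
4. ∠FRQ = 43°  [△RQF]

∠FRQ = 43°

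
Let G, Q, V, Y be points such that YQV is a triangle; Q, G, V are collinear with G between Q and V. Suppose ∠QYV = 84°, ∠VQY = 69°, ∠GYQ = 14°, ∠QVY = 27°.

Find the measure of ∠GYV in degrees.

∠GYV = 70°

1. ∠GQY = 69°  [G on ray QV]
2. ∠QGY = 97°  [△YQG]
3. ∠GVY = 27°  [G on ray VQ]
4. ∠VGY = 83°  [linear pair at G on QV]
5. ∠GYV = 70°  [△YGV]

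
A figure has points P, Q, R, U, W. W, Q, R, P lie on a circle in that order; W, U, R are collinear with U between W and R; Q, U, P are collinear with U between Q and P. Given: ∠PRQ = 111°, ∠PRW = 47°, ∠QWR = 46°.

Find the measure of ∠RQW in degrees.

1. ∠PWQ = 69°  [cyclic WQRP, opposite ∠W+∠R]
2. ∠PQW = 47°  [same arc WP]
3. ∠QPW = 64°  [△WQP]
4. ∠QRW = 64°  [same arc WQ]
5. ∠RQW = 70°  [△WQR]

∠RQW = 70°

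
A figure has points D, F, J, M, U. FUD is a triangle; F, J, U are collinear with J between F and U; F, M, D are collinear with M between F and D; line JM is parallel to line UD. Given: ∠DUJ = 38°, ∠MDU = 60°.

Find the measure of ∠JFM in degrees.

∠JFM = 82°

1. ∠DUF = 38°  [J on ray UF]
2. ∠FDU = 60°  [M on ray DF]
3. ∠DFU = 82°  [△FUD]
4. ∠JFM = 82°  [J on FU, M on FD]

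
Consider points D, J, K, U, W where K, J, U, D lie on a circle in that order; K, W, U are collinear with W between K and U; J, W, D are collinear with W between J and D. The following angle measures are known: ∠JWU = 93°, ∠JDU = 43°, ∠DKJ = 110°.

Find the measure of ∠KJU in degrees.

∠KJU = 117°

1. ∠JKU = 43°  [same arc JU]
2. ∠DUJ = 70°  [cyclic KJUD, opposite ∠K+∠U]
3. ∠DJU = 67°  [△JUD]
4. ∠JUK = 20°  [△JWU]
5. ∠KJU = 117°  [△KJU]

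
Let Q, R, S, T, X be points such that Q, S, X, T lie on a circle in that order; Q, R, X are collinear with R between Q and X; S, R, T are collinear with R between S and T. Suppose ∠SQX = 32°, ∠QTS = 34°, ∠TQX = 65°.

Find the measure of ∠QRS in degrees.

1. ∠QXS = 34°  [same arc QS]
2. ∠TSX = 65°  [same arc XT]
3. ∠SRX = 81°  [△SRX]
4. ∠QRS = 99°  [linear pair at R on QX]

∠QRS = 99°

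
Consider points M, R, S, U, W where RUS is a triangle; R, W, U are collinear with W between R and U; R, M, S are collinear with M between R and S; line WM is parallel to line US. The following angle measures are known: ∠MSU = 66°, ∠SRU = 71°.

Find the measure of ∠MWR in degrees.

1. ∠RSU = 66°  [M on ray SR]
2. ∠RUS = 43°  [△RUS]
3. ∠MWR = 43°  [WM∥US, corresponding at W]

∠MWR = 43°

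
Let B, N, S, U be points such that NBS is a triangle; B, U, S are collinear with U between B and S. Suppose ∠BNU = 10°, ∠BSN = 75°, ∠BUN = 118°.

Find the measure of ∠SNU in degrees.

∠SNU = 43°

1. ∠NSU = 75°  [U on ray SB]
2. ∠NUS = 62°  [linear pair at U on BS]
3. ∠SNU = 43°  [△NUS]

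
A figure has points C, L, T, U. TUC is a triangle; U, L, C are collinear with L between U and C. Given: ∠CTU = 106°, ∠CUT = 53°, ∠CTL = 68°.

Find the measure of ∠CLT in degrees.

1. ∠TCU = 21°  [△TUC]
2. ∠LCT = 21°  [L on ray CU]
3. ∠CLT = 91°  [△TLC]

∠CLT = 91°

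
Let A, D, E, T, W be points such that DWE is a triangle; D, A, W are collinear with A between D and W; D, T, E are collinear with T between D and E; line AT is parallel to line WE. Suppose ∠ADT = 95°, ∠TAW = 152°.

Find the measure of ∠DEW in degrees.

∠DEW = 57°

1. ∠DAT = 28°  [linear pair at A on DW]
2. ∠ATD = 57°  [△DAT]
3. ∠DEW = 57°  [AT∥WE, corresponding at T]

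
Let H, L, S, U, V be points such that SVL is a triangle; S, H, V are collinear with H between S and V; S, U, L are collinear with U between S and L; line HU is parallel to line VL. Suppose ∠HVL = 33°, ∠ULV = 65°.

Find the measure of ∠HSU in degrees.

∠HSU = 82°

1. ∠LVS = 33°  [H on ray VS]
2. ∠SLV = 65°  [U on ray LS]
3. ∠LSV = 82°  [△SVL]
4. ∠HSU = 82°  [H on SV, U on SL]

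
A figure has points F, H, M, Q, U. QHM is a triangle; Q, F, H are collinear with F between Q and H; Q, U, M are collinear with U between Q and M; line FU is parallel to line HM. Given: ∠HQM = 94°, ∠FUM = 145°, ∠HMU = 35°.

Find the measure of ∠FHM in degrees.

∠FHM = 51°

1. ∠HMQ = 35°  [U on ray MQ]
2. ∠MHQ = 51°  [△QHM]
3. ∠FHM = 51°  [F on ray HQ]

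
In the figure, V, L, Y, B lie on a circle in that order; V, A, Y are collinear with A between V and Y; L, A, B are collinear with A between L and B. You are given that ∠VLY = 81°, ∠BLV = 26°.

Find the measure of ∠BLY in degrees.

1. ∠VBY = 99°  [cyclic VLYB, opposite ∠L+∠B]
2. ∠BYV = 26°  [same arc VB]
3. ∠BVY = 55°  [△VYB]
4. ∠BLY = 55°  [same arc YB]

∠BLY = 55°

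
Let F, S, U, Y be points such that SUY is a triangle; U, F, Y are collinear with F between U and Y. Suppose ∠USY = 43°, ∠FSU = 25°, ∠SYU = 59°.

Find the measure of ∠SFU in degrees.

∠SFU = 77°

1. ∠SUY = 78°  [△SUY]
2. ∠FUS = 78°  [F on ray UY]
3. ∠SFU = 77°  [△SUF]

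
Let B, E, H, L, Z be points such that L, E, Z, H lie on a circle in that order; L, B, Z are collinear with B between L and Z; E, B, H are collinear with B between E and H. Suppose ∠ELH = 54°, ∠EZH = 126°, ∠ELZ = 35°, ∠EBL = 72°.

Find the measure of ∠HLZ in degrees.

1. ∠EHZ = 35°  [same arc EZ]
2. ∠HEZ = 19°  [△EZH]
3. ∠HLZ = 19°  [same arc ZH]

∠HLZ = 19°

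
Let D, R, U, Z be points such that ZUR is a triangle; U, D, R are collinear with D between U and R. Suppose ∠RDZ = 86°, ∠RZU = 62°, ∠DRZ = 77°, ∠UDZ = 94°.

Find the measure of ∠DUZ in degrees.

1. ∠URZ = 77°  [D on ray RU]
2. ∠RUZ = 41°  [△ZUR]
3. ∠DUZ = 41°  [D on ray UR]

∠DUZ = 41°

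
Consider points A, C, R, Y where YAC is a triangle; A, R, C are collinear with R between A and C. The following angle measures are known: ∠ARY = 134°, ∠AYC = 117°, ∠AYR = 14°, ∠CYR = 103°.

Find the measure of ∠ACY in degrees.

1. ∠CRY = 46°  [linear pair at R on AC]
2. ∠RCY = 31°  [△YRC]
3. ∠ACY = 31°  [R on ray CA]

∠ACY = 31°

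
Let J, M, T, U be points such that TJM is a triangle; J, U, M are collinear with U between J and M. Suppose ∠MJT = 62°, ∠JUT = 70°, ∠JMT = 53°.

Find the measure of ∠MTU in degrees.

1. ∠MUT = 110°  [linear pair at U on JM]
2. ∠TMU = 53°  [U on ray MJ]
3. ∠MTU = 17°  [△TUM]

∠MTU = 17°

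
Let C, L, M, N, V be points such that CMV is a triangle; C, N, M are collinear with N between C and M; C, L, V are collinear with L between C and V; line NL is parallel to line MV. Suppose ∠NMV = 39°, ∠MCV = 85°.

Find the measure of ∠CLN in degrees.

∠CLN = 56°

1. ∠CMV = 39°  [N on ray MC]
2. ∠CVM = 56°  [△CMV]
3. ∠CLN = 56°  [NL∥MV, corresponding at L]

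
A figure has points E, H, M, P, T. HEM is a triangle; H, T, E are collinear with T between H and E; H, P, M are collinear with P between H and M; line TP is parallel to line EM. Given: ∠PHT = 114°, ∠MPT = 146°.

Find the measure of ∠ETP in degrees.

1. ∠HPT = 34°  [linear pair at P on HM]
2. ∠HTP = 32°  [△HTP]
3. ∠ETP = 148°  [linear pair at T on HE]

∠ETP = 148°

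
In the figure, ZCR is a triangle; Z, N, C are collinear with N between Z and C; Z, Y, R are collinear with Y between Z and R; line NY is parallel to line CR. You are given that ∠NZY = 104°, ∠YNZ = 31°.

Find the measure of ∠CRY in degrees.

∠CRY = 45°

1. ∠NYZ = 45°  [△ZNY]
2. ∠NYR = 135°  [linear pair at Y on ZR]
3. ∠CRY = 45°  [NY∥CR, co-interior at R–Y]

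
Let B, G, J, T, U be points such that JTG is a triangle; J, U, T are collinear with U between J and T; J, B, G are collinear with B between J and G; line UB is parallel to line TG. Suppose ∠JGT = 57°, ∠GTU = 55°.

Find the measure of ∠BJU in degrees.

∠BJU = 68°

1. ∠GTJ = 55°  [U on ray TJ]
2. ∠GJT = 68°  [△JTG]
3. ∠BJU = 68°  [U on JT, B on JG]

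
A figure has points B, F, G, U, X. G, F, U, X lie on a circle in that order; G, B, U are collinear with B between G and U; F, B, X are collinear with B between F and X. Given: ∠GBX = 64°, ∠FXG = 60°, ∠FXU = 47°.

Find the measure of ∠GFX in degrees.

∠GFX = 17°

1. ∠FBU = 64°  [vertical angles at B]
2. ∠FGU = 47°  [same arc FU]
3. ∠FBG = 116°  [linear pair at B on GU]
4. ∠GFX = 17°  [△GBF]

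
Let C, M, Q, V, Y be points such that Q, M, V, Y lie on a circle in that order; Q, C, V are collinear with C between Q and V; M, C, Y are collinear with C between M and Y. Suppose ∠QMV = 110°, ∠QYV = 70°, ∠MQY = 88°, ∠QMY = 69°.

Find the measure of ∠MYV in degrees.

1. ∠MYQ = 23°  [△QMY]
2. ∠MVQ = 23°  [same arc QM]
3. ∠MQV = 47°  [△QMV]
4. ∠MYV = 47°  [same arc MV]

∠MYV = 47°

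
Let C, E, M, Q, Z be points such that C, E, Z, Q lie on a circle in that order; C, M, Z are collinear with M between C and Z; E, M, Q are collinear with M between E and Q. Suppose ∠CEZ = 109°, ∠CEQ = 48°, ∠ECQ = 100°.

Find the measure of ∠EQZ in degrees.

1. ∠CQZ = 71°  [cyclic CEZQ, opposite ∠E+∠Q]
2. ∠CZQ = 48°  [same arc CQ]
3. ∠EZQ = 80°  [cyclic CEZQ, opposite ∠C+∠Z]
4. ∠QCZ = 61°  [△CZQ]
5. ∠QEZ = 61°  [same arc ZQ]
6. ∠EQZ = 39°  [△EZQ]

∠EQZ = 39°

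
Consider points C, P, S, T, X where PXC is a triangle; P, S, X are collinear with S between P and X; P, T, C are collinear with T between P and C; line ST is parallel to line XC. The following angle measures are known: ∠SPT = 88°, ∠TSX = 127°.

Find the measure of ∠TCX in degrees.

1. ∠PST = 53°  [linear pair at S on PX]
2. ∠PTS = 39°  [△PST]
3. ∠CTS = 141°  [linear pair at T on PC]
4. ∠TCX = 39°  [ST∥XC, co-interior at C–T]

∠TCX = 39°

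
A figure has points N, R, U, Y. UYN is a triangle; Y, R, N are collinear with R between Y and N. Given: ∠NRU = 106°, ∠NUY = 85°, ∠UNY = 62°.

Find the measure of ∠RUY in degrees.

∠RUY = 73°

1. ∠URY = 74°  [linear pair at R on YN]
2. ∠NYU = 33°  [△UYN]
3. ∠RYU = 33°  [R on ray YN]
4. ∠RUY = 73°  [△UYR]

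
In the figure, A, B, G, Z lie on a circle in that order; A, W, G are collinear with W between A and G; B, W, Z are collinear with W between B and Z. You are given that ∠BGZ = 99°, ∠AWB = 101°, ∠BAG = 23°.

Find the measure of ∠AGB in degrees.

∠AGB = 43°

1. ∠BAZ = 81°  [cyclic ABGZ, opposite ∠A+∠G]
2. ∠ABZ = 56°  [△AWB]
3. ∠AZB = 43°  [△ABZ]
4. ∠AGB = 43°  [same arc AB]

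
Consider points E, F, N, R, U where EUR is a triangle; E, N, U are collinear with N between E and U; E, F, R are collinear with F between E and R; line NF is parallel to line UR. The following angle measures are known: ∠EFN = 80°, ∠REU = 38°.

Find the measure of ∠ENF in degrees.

∠ENF = 62°

1. ∠ERU = 80°  [NF∥UR, corresponding at F]
2. ∠EUR = 62°  [△EUR]
3. ∠ENF = 62°  [NF∥UR, corresponding at N]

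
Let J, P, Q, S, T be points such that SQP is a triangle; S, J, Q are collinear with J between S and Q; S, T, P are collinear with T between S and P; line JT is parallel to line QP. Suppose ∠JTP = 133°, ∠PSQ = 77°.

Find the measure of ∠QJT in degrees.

1. ∠JTS = 47°  [linear pair at T on SP]
2. ∠JST = 77°  [J on SQ, T on SP]
3. ∠SJT = 56°  [△SJT]
4. ∠QJT = 124°  [linear pair at J on SQ]

∠QJT = 124°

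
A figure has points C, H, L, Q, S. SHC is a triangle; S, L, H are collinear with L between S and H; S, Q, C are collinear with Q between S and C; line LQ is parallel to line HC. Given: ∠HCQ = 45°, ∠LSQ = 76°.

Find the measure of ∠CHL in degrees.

1. ∠HCS = 45°  [Q on ray CS]
2. ∠CSH = 76°  [L on SH, Q on SC]
3. ∠CHS = 59°  [△SHC]
4. ∠CHL = 59°  [L on ray HS]

∠CHL = 59°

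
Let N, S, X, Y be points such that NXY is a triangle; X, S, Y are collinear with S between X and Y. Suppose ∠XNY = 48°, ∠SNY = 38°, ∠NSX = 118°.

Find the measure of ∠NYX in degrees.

1. ∠NSY = 62°  [linear pair at S on XY]
2. ∠NYS = 80°  [△NSY]
3. ∠NYX = 80°  [S on ray YX]

∠NYX = 80°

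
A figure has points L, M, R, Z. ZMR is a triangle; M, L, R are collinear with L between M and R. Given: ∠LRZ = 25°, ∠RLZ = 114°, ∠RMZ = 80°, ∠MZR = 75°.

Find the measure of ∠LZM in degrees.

1. ∠MLZ = 66°  [linear pair at L on MR]
2. ∠LMZ = 80°  [L on ray MR]
3. ∠LZM = 34°  [△ZML]

∠LZM = 34°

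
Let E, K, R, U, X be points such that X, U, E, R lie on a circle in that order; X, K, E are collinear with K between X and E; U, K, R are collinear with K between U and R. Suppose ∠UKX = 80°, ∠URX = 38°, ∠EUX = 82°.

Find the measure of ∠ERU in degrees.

∠ERU = 60°

1. ∠UEX = 38°  [same arc XU]
2. ∠EXU = 60°  [△XUE]
3. ∠ERU = 60°  [same arc UE]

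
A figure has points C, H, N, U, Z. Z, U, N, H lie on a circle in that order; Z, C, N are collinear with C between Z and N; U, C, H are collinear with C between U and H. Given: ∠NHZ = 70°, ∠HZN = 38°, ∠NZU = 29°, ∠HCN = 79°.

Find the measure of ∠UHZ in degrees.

∠UHZ = 41°

1. ∠NUZ = 110°  [cyclic ZUNH, opposite ∠U+∠H]
2. ∠UNZ = 41°  [△ZUN]
3. ∠UHZ = 41°  [same arc ZU]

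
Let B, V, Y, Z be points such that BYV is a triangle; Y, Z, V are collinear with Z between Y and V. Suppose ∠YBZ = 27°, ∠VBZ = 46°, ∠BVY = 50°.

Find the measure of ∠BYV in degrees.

1. ∠BVZ = 50°  [Z on ray VY]
2. ∠BZV = 84°  [△BZV]
3. ∠BZY = 96°  [linear pair at Z on YV]
4. ∠BYZ = 57°  [△BYZ]
5. ∠BYV = 57°  [Z on ray YV]

∠BYV = 57°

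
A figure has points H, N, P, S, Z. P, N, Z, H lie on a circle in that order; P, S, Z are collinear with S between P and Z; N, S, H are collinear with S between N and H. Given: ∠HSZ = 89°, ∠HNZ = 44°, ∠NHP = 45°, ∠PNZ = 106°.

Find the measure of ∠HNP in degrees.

1. ∠NSP = 89°  [vertical angles at S]
2. ∠NZP = 45°  [same arc PN]
3. ∠NPZ = 29°  [△PNZ]
4. ∠HNP = 62°  [△PSN]

∠HNP = 62°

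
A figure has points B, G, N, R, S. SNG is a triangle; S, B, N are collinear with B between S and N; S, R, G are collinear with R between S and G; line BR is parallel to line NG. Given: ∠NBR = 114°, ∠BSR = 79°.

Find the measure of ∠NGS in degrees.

∠NGS = 35°

1. ∠RBS = 66°  [linear pair at B on SN]
2. ∠BRS = 35°  [△SBR]
3. ∠NGS = 35°  [BR∥NG, corresponding at R]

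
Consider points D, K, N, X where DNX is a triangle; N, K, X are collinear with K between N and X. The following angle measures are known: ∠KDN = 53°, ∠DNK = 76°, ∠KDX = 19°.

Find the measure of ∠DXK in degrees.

∠DXK = 32°

1. ∠DKN = 51°  [△DNK]
2. ∠DKX = 129°  [linear pair at K on NX]
3. ∠DXK = 32°  [△DKX]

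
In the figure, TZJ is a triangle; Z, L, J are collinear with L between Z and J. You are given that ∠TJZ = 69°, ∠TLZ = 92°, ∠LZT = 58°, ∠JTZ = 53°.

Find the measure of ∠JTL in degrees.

1. ∠LJT = 69°  [L on ray JZ]
2. ∠JLT = 88°  [linear pair at L on ZJ]
3. ∠JTL = 23°  [△TLJ]

∠JTL = 23°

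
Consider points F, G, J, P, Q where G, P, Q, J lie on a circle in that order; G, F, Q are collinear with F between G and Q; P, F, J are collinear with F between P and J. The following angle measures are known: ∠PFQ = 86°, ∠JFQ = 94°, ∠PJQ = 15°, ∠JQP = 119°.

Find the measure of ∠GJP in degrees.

1. ∠GFP = 94°  [linear pair at F on GQ]
2. ∠PGQ = 15°  [same arc PQ]
3. ∠JGP = 61°  [cyclic GPQJ, opposite ∠G+∠Q]
4. ∠GPJ = 71°  [△GFP]
5. ∠GJP = 48°  [△GPJ]

∠GJP = 48°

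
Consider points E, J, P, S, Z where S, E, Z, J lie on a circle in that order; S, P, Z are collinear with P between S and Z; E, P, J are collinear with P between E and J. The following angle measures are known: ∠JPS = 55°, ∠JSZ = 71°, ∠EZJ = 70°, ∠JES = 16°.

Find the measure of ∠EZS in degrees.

∠EZS = 54°

1. ∠EPZ = 55°  [vertical angles at P]
2. ∠JEZ = 71°  [same arc ZJ]
3. ∠EZS = 54°  [△EPZ]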